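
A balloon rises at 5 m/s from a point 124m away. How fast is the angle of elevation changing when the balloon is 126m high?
0.019839 rad/s

tan(θ) = y/124
sec²(θ) · dθ/dt = (1/124) · dy/dt
dθ/dt = cos²(θ)/124 · 5 = 124/(124² + 126²) · 5
dθ/dt = 0.019839 rad/s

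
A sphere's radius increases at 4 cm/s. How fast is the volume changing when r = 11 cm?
1936π cm³/s

V = (4/3)πr³
dV/dt = dV/dr · dr/dt = 4πr² · 4
At r = 11: dV/dt = 1936π cm³/s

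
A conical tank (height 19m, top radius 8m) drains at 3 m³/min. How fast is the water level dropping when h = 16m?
1083/(16384π) ≈ 0.02104 m/min

r/h = 8/19, so r = (8/19)h
V = (1/3)πr²h = (1/3)π((8/19)h)²h = (64/1083)πh³
dV/dh = (64/361)πh²
dh/dt = (dV/dt)/(dV/dh) = -3/((64/361)π·16²) = -1083/(16384π) m/min
The level is dropping at 1083/(16384π) ≈ 0.02104 m/min.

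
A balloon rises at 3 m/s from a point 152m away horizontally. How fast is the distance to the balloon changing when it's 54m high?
81√6505/6505 ≈ 1.004 m/s

z² = 152² + y²
z = √(152² + 54²) = 2√6505
dz/dt = y/z · dy/dt = 54/(2√6505) · 3 = 81√6505/6505 ≈ 1.004 m/s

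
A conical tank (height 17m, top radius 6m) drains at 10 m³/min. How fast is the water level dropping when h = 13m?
1445/(3042π) ≈ 0.1512 m/min

r/h = 6/17, so r = (6/17)h
V = (1/3)πr²h = (1/3)π((6/17)h)²h = (12/289)πh³
dV/dh = (36/289)πh²
dh/dt = (dV/dt)/(dV/dh) = -10/((36/289)π·13²) = -1445/(3042π) m/min
The level is dropping at 1445/(3042π) ≈ 0.1512 m/min.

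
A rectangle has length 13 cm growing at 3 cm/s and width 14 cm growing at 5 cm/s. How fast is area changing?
107 cm²/s

A = lw
dA/dt = w·dl/dt + l·dw/dt = 14·3 + 13·5 = 107 cm²/s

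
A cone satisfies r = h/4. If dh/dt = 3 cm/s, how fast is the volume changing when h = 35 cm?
3675π/16 cm³/s

V = (1/3)π(h/4)²h = πh³/48
dV/dt = πh²/16 · 3
At h = 35: dV/dt = 3675π/16 cm³/s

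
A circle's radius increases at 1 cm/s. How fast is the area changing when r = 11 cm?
22π cm²/s

A = πr²
dA/dt = 2πr · dr/dt = 2π(11)(1) = 22π cm²/s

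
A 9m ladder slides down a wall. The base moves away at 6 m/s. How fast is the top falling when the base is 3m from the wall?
3√2/2 ≈ 2.121 m/s

x² + y² = 9²
2x·dx/dt + 2y·dy/dt = 0
dy/dt = -x/y · dx/dt = -3/(6√2) · 6 = -3√2/2 m/s
The top is descending at 3√2/2 ≈ 2.121 m/s.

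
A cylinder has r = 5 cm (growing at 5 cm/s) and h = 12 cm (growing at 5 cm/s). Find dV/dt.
725π cm³/s

V = πr²h
dV/dt = 2πrh·dr/dt + πr²·dh/dt
= 2π(5)(12)(5) + π(5)²(5)
= 725π cm³/s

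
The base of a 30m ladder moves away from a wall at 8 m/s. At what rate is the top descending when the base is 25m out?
40√11/11 ≈ 12.06 m/s

x² + y² = 30²
2x·dx/dt + 2y·dy/dt = 0
dy/dt = -x/y · dx/dt = -25/(5√11) · 8 = -40√11/11 m/s
The top is descending at 40√11/11 ≈ 12.06 m/s.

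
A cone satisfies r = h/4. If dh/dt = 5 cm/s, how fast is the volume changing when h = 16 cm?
80π cm³/s

V = (1/3)π(h/4)²h = πh³/48
dV/dt = πh²/16 · 5
At h = 16: dV/dt = 80π cm³/s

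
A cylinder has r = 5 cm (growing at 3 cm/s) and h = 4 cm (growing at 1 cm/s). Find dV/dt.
145π cm³/s

V = πr²h
dV/dt = 2πrh·dr/dt + πr²·dh/dt
= 2π(5)(4)(3) + π(5)²(1)
= 145π cm³/s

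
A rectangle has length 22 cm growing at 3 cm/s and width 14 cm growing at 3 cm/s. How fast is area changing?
108 cm²/s

A = lw
dA/dt = w·dl/dt + l·dw/dt = 14·3 + 22·3 = 108 cm²/s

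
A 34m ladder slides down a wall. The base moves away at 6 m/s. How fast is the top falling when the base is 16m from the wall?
16/5 = 3.2 m/s

x² + y² = 34²
2x·dx/dt + 2y·dy/dt = 0
dy/dt = -x/y · dx/dt = -16/30 · 6 = -16/5 m/s
The top is descending at 16/5 = 3.2 m/s.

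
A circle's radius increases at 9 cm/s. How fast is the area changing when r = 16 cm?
288π cm²/s

A = πr²
dA/dt = 2πr · dr/dt = 2π(16)(9) = 288π cm²/s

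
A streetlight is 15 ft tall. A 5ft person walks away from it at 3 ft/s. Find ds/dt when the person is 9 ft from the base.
3/2 ft/s

By similar triangles: 15/(x+s) = 5/s
Solving: s = 5x/10
ds/dt = 5/10 · dx/dt = 1/2 · 3 = 3/2 ft/s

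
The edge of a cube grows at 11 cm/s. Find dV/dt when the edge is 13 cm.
5577 cm³/s

V = s³
dV/dt = 3s² · ds/dt = 3·13²·11 = 5577 cm³/s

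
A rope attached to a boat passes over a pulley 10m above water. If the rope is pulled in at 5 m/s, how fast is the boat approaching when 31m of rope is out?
155√861/861 ≈ 5.282 m/s

rope² = x² + 10²
x = √(31² - 10²) = √861
dx/dt = (rope/x) · d(rope)/dt = (31/√861) · (-5) = -155√861/861 m/s
The boat approaches at 155√861/861 ≈ 5.282 m/s.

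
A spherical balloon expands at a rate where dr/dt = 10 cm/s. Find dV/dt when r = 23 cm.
21160π cm³/s

V = (4/3)πr³
dV/dt = dV/dr · dr/dt = 4πr² · 10
At r = 23: dV/dt = 21160π cm³/s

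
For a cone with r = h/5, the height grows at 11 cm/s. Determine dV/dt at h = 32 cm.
11264π/25 cm³/s

V = (1/3)π(h/5)²h = πh³/75
dV/dt = πh²/25 · 11
At h = 32: dV/dt = 11264π/25 cm³/s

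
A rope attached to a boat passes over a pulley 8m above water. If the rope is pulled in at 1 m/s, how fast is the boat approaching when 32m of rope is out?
4√15/15 ≈ 1.033 m/s

rope² = x² + 8²
x = √(32² - 8²) = 8√15
dx/dt = (rope/x) · d(rope)/dt = (32/(8√15)) · (-1) = -4√15/15 m/s
The boat approaches at 4√15/15 ≈ 1.033 m/s.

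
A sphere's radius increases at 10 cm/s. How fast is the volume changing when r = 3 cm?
360π cm³/s

V = (4/3)πr³
dV/dt = dV/dr · dr/dt = 4πr² · 10
At r = 3: dV/dt = 360π cm³/s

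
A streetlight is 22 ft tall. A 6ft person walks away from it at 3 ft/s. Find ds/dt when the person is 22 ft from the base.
9/8 ft/s

By similar triangles: 22/(x+s) = 6/s
Solving: s = 6x/16
ds/dt = 6/16 · dx/dt = 3/8 · 3 = 9/8 ft/s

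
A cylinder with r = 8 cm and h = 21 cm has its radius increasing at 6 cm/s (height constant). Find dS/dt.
444π cm²/s

S = 2πrh + 2πr² (lateral + bases)
dS/dt = (2πh + 4πr)·dr/dt = (2π·21 + 4π·8)·6
= 444π cm²/s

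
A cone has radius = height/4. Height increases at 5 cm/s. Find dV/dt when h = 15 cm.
1125π/16 cm³/s

V = (1/3)π(h/4)²h = πh³/48
dV/dt = πh²/16 · 5
At h = 15: dV/dt = 1125π/16 cm³/s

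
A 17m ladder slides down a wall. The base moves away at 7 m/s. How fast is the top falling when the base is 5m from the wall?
35√66/132 ≈ 2.154 m/s

x² + y² = 17²
2x·dx/dt + 2y·dy/dt = 0
dy/dt = -x/y · dx/dt = -5/(2√66) · 7 = -35√66/132 m/s
The top is descending at 35√66/132 ≈ 2.154 m/s.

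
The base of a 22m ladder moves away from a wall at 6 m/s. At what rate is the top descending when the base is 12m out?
36√85/85 ≈ 3.905 m/s

x² + y² = 22²
2x·dx/dt + 2y·dy/dt = 0
dy/dt = -x/y · dx/dt = -12/(2√85) · 6 = -36√85/85 m/s
The top is descending at 36√85/85 ≈ 3.905 m/s.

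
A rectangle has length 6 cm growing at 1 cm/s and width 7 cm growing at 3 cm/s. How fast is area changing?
25 cm²/s

A = lw
dA/dt = w·dl/dt + l·dw/dt = 7·1 + 6·3 = 25 cm²/s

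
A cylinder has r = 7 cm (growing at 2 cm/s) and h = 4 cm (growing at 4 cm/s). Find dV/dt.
308π cm³/s

V = πr²h
dV/dt = 2πrh·dr/dt + πr²·dh/dt
= 2π(7)(4)(2) + π(7)²(4)
= 308π cm³/s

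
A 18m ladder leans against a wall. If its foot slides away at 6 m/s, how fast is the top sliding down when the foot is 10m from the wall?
15√14/14 ≈ 4.009 m/s

x² + y² = 18²
2x·dx/dt + 2y·dy/dt = 0
dy/dt = -x/y · dx/dt = -10/(4√14) · 6 = -15√14/14 m/s
The top is descending at 15√14/14 ≈ 4.009 m/s.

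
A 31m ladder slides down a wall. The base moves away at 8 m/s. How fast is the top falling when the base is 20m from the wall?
160√561/561 ≈ 6.755 m/s

x² + y² = 31²
2x·dx/dt + 2y·dy/dt = 0
dy/dt = -x/y · dx/dt = -20/√561 · 8 = -160√561/561 m/s
The top is descending at 160√561/561 ≈ 6.755 m/s.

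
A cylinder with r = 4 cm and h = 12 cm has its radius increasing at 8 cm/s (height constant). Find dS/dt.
320π cm²/s

S = 2πrh + 2πr² (lateral + bases)
dS/dt = (2πh + 4πr)·dr/dt = (2π·12 + 4π·4)·8
= 320π cm²/s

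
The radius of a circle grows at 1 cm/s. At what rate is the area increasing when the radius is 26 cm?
52π cm²/s

A = πr²
dA/dt = 2πr · dr/dt = 2π(26)(1) = 52π cm²/s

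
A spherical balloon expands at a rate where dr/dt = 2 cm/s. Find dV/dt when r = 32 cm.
8192π cm³/s

V = (4/3)πr³
dV/dt = dV/dr · dr/dt = 4πr² · 2
At r = 32: dV/dt = 8192π cm³/s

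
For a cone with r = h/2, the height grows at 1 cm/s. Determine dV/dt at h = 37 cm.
1369π/4 cm³/s

V = (1/3)π(h/2)²h = πh³/12
dV/dt = πh²/4 · 1
At h = 37: dV/dt = 1369π/4 cm³/s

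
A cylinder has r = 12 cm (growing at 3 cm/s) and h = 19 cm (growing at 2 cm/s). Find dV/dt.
1656π cm³/s

V = πr²h
dV/dt = 2πrh·dr/dt + πr²·dh/dt
= 2π(12)(19)(3) + π(12)²(2)
= 1656π cm³/s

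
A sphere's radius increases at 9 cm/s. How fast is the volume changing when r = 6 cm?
1296π cm³/s

V = (4/3)πr³
dV/dt = dV/dr · dr/dt = 4πr² · 9
At r = 6: dV/dt = 1296π cm³/s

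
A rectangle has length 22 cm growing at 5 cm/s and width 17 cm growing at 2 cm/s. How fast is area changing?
129 cm²/s

A = lw
dA/dt = w·dl/dt + l·dw/dt = 17·5 + 22·2 = 129 cm²/s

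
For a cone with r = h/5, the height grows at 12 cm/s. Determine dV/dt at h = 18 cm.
3888π/25 cm³/s

V = (1/3)π(h/5)²h = πh³/75
dV/dt = πh²/25 · 12
At h = 18: dV/dt = 3888π/25 cm³/s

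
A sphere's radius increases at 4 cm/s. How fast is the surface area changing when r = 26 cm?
832π cm²/s

S = 4πr²
dS/dt = dS/dr · dr/dt = 8πr · 4
At r = 26: dS/dt = 832π cm²/s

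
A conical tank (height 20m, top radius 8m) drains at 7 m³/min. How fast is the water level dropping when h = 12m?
175/(576π) ≈ 0.09671 m/min

r/h = 8/20, so r = (2/5)h
V = (1/3)πr²h = (1/3)π((2/5)h)²h = (4/75)πh³
dV/dh = (4/25)πh²
dh/dt = (dV/dt)/(dV/dh) = -7/((4/25)π·12²) = -175/(576π) m/min
The level is dropping at 175/(576π) ≈ 0.09671 m/min.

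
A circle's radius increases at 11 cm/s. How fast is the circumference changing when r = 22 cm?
22π cm/s

C = 2πr
dC/dt = 2π · dr/dt = 2π · 11 = 22π cm/s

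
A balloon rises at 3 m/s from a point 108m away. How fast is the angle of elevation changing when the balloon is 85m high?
0.017153 rad/s

tan(θ) = y/108
sec²(θ) · dθ/dt = (1/108) · dy/dt
dθ/dt = cos²(θ)/108 · 3 = 108/(108² + 85²) · 3
dθ/dt = 0.017153 rad/s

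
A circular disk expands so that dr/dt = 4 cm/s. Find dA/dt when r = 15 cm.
120π cm²/s

A = πr²
dA/dt = 2πr · dr/dt = 2π(15)(4) = 120π cm²/s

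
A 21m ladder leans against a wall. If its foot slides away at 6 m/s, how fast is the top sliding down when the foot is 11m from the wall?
33√5/20 ≈ 3.69 m/s

x² + y² = 21²
2x·dx/dt + 2y·dy/dt = 0
dy/dt = -x/y · dx/dt = -11/(8√5) · 6 = -33√5/20 m/s
The top is descending at 33√5/20 ≈ 3.69 m/s.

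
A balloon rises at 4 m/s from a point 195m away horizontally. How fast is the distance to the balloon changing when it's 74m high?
296√43501/43501 ≈ 1.419 m/s

z² = 195² + y²
z = √(195² + 74²) = √43501
dz/dt = y/z · dy/dt = 74/√43501 · 4 = 296√43501/43501 ≈ 1.419 m/s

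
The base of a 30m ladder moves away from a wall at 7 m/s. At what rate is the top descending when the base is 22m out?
77√26/52 ≈ 7.55 m/s

x² + y² = 30²
2x·dx/dt + 2y·dy/dt = 0
dy/dt = -x/y · dx/dt = -22/(4√26) · 7 = -77√26/52 m/s
The top is descending at 77√26/52 ≈ 7.55 m/s.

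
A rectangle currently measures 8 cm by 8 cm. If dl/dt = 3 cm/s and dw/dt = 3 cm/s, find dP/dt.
12 cm/s

P = 2(l + w)
dP/dt = 2(dl/dt + dw/dt) = 2(3 + 3) = 12 cm/s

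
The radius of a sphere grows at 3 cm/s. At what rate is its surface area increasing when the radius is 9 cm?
216π cm²/s

S = 4πr²
dS/dt = dS/dr · dr/dt = 8πr · 3
At r = 9: dS/dt = 216π cm²/s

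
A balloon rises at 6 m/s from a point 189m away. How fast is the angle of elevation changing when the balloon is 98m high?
0.025019 rad/s

tan(θ) = y/189
sec²(θ) · dθ/dt = (1/189) · dy/dt
dθ/dt = cos²(θ)/189 · 6 = 189/(189² + 98²) · 6
dθ/dt = 0.025019 rad/s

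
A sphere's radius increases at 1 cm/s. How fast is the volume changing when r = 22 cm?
1936π cm³/s

V = (4/3)πr³
dV/dt = dV/dr · dr/dt = 4πr² · 1
At r = 22: dV/dt = 1936π cm³/s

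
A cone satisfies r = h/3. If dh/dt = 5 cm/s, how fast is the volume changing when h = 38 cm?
7220π/9 cm³/s

V = (1/3)π(h/3)²h = πh³/27
dV/dt = πh²/9 · 5
At h = 38: dV/dt = 7220π/9 cm³/s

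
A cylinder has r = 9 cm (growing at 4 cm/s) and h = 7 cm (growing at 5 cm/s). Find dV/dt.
909π cm³/s

V = πr²h
dV/dt = 2πrh·dr/dt + πr²·dh/dt
= 2π(9)(7)(4) + π(9)²(5)
= 909π cm³/s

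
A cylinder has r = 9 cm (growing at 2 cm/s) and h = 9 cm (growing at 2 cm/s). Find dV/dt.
486π cm³/s

V = πr²h
dV/dt = 2πrh·dr/dt + πr²·dh/dt
= 2π(9)(9)(2) + π(9)²(2)
= 486π cm³/s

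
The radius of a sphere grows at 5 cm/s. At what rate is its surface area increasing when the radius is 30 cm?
1200π cm²/s

S = 4πr²
dS/dt = dS/dr · dr/dt = 8πr · 5
At r = 30: dS/dt = 1200π cm²/s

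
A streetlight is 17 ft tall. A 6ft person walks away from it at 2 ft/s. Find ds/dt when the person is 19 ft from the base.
12/11 ft/s

By similar triangles: 17/(x+s) = 6/s
Solving: s = 6x/11
ds/dt = 6/11 · dx/dt = 6/11 · 2 = 12/11 ft/s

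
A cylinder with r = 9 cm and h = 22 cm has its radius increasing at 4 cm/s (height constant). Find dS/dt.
320π cm²/s

S = 2πrh + 2πr² (lateral + bases)
dS/dt = (2πh + 4πr)·dr/dt = (2π·22 + 4π·9)·4
= 320π cm²/s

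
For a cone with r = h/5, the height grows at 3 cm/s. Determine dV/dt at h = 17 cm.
867π/25 cm³/s

V = (1/3)π(h/5)²h = πh³/75
dV/dt = πh²/25 · 3
At h = 17: dV/dt = 867π/25 cm³/s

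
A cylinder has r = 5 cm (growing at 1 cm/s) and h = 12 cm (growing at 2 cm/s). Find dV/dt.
170π cm³/s

V = πr²h
dV/dt = 2πrh·dr/dt + πr²·dh/dt
= 2π(5)(12)(1) + π(5)²(2)
= 170π cm³/s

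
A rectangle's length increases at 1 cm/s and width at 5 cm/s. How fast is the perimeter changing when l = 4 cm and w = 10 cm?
12 cm/s

P = 2(l + w)
dP/dt = 2(dl/dt + dw/dt) = 2(1 + 5) = 12 cm/s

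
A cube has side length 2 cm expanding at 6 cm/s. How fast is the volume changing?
72 cm³/s

V = s³
dV/dt = 3s² · ds/dt = 3·2²·6 = 72 cm³/s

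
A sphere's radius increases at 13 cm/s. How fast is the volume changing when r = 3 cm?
468π cm³/s

V = (4/3)πr³
dV/dt = dV/dr · dr/dt = 4πr² · 13
At r = 3: dV/dt = 468π cm³/s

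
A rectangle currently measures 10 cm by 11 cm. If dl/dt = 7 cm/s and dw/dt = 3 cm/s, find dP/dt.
20 cm/s

P = 2(l + w)
dP/dt = 2(dl/dt + dw/dt) = 2(7 + 3) = 20 cm/s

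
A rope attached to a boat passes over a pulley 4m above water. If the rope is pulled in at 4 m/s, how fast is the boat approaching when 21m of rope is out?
84√17/85 ≈ 4.075 m/s

rope² = x² + 4²
x = √(21² - 4²) = 5√17
dx/dt = (rope/x) · d(rope)/dt = (21/(5√17)) · (-4) = -84√17/85 m/s
The boat approaches at 84√17/85 ≈ 4.075 m/s.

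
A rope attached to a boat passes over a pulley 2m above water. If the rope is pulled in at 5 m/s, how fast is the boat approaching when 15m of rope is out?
75√221/221 ≈ 5.045 m/s

rope² = x² + 2²
x = √(15² - 2²) = √221
dx/dt = (rope/x) · d(rope)/dt = (15/√221) · (-5) = -75√221/221 m/s
The boat approaches at 75√221/221 ≈ 5.045 m/s.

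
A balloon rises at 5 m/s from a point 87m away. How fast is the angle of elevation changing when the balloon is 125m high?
0.018755 rad/s

tan(θ) = y/87
sec²(θ) · dθ/dt = (1/87) · dy/dt
dθ/dt = cos²(θ)/87 · 5 = 87/(87² + 125²) · 5
dθ/dt = 0.018755 rad/s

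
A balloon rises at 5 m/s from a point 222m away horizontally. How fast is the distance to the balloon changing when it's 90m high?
75√1594/1594 ≈ 1.879 m/s

z² = 222² + y²
z = √(222² + 90²) = 6√1594
dz/dt = y/z · dy/dt = 90/(6√1594) · 5 = 75√1594/1594 ≈ 1.879 m/s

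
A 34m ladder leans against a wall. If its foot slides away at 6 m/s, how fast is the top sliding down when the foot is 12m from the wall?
36√253/253 ≈ 2.263 m/s

x² + y² = 34²
2x·dx/dt + 2y·dy/dt = 0
dy/dt = -x/y · dx/dt = -12/(2√253) · 6 = -36√253/253 m/s
The top is descending at 36√253/253 ≈ 2.263 m/s.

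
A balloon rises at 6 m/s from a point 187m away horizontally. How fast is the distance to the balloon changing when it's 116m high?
696√1937/9685 ≈ 3.163 m/s

z² = 187² + y²
z = √(187² + 116²) = 5√1937
dz/dt = y/z · dy/dt = 116/(5√1937) · 6 = 696√1937/9685 ≈ 3.163 m/s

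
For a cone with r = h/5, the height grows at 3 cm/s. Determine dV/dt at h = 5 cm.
3π cm³/s

V = (1/3)π(h/5)²h = πh³/75
dV/dt = πh²/25 · 3
At h = 5: dV/dt = 3π cm³/s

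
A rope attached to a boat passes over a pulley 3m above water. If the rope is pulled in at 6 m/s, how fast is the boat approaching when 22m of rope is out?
132√19/95 ≈ 6.057 m/s

rope² = x² + 3²
x = √(22² - 3²) = 5√19
dx/dt = (rope/x) · d(rope)/dt = (22/(5√19)) · (-6) = -132√19/95 m/s
The boat approaches at 132√19/95 ≈ 6.057 m/s.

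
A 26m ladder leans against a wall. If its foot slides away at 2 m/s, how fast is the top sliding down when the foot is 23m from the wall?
46√3/21 ≈ 3.794 m/s

x² + y² = 26²
2x·dx/dt + 2y·dy/dt = 0
dy/dt = -x/y · dx/dt = -23/(7√3) · 2 = -46√3/21 m/s
The top is descending at 46√3/21 ≈ 3.794 m/s.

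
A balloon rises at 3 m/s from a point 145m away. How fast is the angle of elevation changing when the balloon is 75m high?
0.016323 rad/s

tan(θ) = y/145
sec²(θ) · dθ/dt = (1/145) · dy/dt
dθ/dt = cos²(θ)/145 · 3 = 145/(145² + 75²) · 3
dθ/dt = 0.016323 rad/s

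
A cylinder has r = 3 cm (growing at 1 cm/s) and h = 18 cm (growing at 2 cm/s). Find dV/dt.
126π cm³/s

V = πr²h
dV/dt = 2πrh·dr/dt + πr²·dh/dt
= 2π(3)(18)(1) + π(3)²(2)
= 126π cm³/s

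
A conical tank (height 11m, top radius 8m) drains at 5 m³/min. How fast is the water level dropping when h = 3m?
605/(576π) ≈ 0.3343 m/min

r/h = 8/11, so r = (8/11)h
V = (1/3)πr²h = (1/3)π((8/11)h)²h = (64/363)πh³
dV/dh = (64/121)πh²
dh/dt = (dV/dt)/(dV/dh) = -5/((64/121)π·3²) = -605/(576π) m/min
The level is dropping at 605/(576π) ≈ 0.3343 m/min.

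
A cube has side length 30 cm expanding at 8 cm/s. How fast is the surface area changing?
2880 cm²/s

A = 6s²
dA/dt = 12s · ds/dt = 12·30·8 = 2880 cm²/s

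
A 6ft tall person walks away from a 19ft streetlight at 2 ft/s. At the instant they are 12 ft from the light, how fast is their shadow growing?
12/13 ft/s

By similar triangles: 19/(x+s) = 6/s
Solving: s = 6x/13
ds/dt = 6/13 · dx/dt = 6/13 · 2 = 12/13 ft/s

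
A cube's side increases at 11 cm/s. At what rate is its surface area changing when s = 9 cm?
1188 cm²/s

A = 6s²
dA/dt = 12s · ds/dt = 12·9·11 = 1188 cm²/s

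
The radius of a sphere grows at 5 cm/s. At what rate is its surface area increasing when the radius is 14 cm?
560π cm²/s

S = 4πr²
dS/dt = dS/dr · dr/dt = 8πr · 5
At r = 14: dS/dt = 560π cm²/s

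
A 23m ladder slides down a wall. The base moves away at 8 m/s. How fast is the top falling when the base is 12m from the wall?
96√385/385 ≈ 4.893 m/s

x² + y² = 23²
2x·dx/dt + 2y·dy/dt = 0
dy/dt = -x/y · dx/dt = -12/√385 · 8 = -96√385/385 m/s
The top is descending at 96√385/385 ≈ 4.893 m/s.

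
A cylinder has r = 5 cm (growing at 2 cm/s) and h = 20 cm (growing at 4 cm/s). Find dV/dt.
500π cm³/s

V = πr²h
dV/dt = 2πrh·dr/dt + πr²·dh/dt
= 2π(5)(20)(2) + π(5)²(4)
= 500π cm³/s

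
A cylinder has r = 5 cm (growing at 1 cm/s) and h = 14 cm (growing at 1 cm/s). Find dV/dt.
165π cm³/s

V = πr²h
dV/dt = 2πrh·dr/dt + πr²·dh/dt
= 2π(5)(14)(1) + π(5)²(1)
= 165π cm³/s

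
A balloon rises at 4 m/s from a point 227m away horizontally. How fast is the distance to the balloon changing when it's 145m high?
290√72554/36277 ≈ 2.153 m/s

z² = 227² + y²
z = √(227² + 145²) = √72554
dz/dt = y/z · dy/dt = 145/√72554 · 4 = 290√72554/36277 ≈ 2.153 m/s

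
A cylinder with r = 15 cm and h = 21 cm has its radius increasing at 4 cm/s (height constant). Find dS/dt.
408π cm²/s

S = 2πrh + 2πr² (lateral + bases)
dS/dt = (2πh + 4πr)·dr/dt = (2π·21 + 4π·15)·4
= 408π cm²/s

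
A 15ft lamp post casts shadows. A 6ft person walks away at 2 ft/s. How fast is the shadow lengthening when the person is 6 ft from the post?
4/3 ft/s

By similar triangles: 15/(x+s) = 6/s
Solving: s = 6x/9
ds/dt = 6/9 · dx/dt = 2/3 · 2 = 4/3 ft/s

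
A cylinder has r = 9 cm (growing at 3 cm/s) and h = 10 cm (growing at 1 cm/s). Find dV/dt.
621π cm³/s

V = πr²h
dV/dt = 2πrh·dr/dt + πr²·dh/dt
= 2π(9)(10)(3) + π(9)²(1)
= 621π cm³/s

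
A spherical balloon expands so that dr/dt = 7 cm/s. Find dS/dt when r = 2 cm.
112π cm²/s

S = 4πr²
dS/dt = dS/dr · dr/dt = 8πr · 7
At r = 2: dS/dt = 112π cm²/s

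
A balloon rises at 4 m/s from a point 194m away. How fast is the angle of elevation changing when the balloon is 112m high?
0.015464 rad/s

tan(θ) = y/194
sec²(θ) · dθ/dt = (1/194) · dy/dt
dθ/dt = cos²(θ)/194 · 4 = 194/(194² + 112²) · 4
dθ/dt = 0.015464 rad/s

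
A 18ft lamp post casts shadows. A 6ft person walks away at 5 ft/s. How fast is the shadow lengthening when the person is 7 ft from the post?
5/2 ft/s

By similar triangles: 18/(x+s) = 6/s
Solving: s = 6x/12
ds/dt = 6/12 · dx/dt = 1/2 · 5 = 5/2 ft/s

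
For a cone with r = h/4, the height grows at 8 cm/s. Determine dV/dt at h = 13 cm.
169π/2 cm³/s

V = (1/3)π(h/4)²h = πh³/48
dV/dt = πh²/16 · 8
At h = 13: dV/dt = 169π/2 cm³/s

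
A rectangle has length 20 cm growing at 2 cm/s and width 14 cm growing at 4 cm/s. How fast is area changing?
108 cm²/s

A = lw
dA/dt = w·dl/dt + l·dw/dt = 14·2 + 20·4 = 108 cm²/s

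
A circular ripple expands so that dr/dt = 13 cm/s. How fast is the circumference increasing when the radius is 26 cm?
26π cm/s

C = 2πr
dC/dt = 2π · dr/dt = 2π · 13 = 26π cm/s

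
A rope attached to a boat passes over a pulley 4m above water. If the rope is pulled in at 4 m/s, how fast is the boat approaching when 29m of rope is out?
116√33/165 ≈ 4.039 m/s

rope² = x² + 4²
x = √(29² - 4²) = 5√33
dx/dt = (rope/x) · d(rope)/dt = (29/(5√33)) · (-4) = -116√33/165 m/s
The boat approaches at 116√33/165 ≈ 4.039 m/s.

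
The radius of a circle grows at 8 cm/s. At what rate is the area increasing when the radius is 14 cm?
224π cm²/s

A = πr²
dA/dt = 2πr · dr/dt = 2π(14)(8) = 224π cm²/s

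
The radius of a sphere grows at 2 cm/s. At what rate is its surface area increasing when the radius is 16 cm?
256π cm²/s

S = 4πr²
dS/dt = dS/dr · dr/dt = 8πr · 2
At r = 16: dS/dt = 256π cm²/s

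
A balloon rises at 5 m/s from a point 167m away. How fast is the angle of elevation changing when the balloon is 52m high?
0.027294 rad/s

tan(θ) = y/167
sec²(θ) · dθ/dt = (1/167) · dy/dt
dθ/dt = cos²(θ)/167 · 5 = 167/(167² + 52²) · 5
dθ/dt = 0.027294 rad/s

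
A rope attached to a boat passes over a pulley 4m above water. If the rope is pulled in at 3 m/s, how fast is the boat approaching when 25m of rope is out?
25√609/203 ≈ 3.039 m/s

rope² = x² + 4²
x = √(25² - 4²) = √609
dx/dt = (rope/x) · d(rope)/dt = (25/√609) · (-3) = -25√609/203 m/s
The boat approaches at 25√609/203 ≈ 3.039 m/s.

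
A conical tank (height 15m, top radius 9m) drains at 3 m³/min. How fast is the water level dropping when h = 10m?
1/(12π) ≈ 0.02653 m/min

r/h = 9/15, so r = (3/5)h
V = (1/3)πr²h = (1/3)π((3/5)h)²h = (3/25)πh³
dV/dh = (9/25)πh²
dh/dt = (dV/dt)/(dV/dh) = -3/((9/25)π·10²) = -1/(12π) m/min
The level is dropping at 1/(12π) ≈ 0.02653 m/min.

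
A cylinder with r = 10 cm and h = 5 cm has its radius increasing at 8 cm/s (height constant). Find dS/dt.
400π cm²/s

S = 2πrh + 2πr² (lateral + bases)
dS/dt = (2πh + 4πr)·dr/dt = (2π·5 + 4π·10)·8
= 400π cm²/s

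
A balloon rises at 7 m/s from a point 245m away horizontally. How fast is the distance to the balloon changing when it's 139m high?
973√79346/79346 ≈ 3.454 m/s

z² = 245² + y²
z = √(245² + 139²) = √79346
dz/dt = y/z · dy/dt = 139/√79346 · 7 = 973√79346/79346 ≈ 3.454 m/s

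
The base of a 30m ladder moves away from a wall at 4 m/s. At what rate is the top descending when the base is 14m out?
7√11/11 ≈ 2.111 m/s

x² + y² = 30²
2x·dx/dt + 2y·dy/dt = 0
dy/dt = -x/y · dx/dt = -14/(8√11) · 4 = -7√11/11 m/s
The top is descending at 7√11/11 ≈ 2.111 m/s.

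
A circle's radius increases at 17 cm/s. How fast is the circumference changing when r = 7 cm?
34π cm/s

C = 2πr
dC/dt = 2π · dr/dt = 2π · 17 = 34π cm/s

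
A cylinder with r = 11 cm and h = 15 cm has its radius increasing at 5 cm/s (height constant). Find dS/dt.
370π cm²/s

S = 2πrh + 2πr² (lateral + bases)
dS/dt = (2πh + 4πr)·dr/dt = (2π·15 + 4π·11)·5
= 370π cm²/s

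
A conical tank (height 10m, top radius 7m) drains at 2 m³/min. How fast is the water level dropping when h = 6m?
50/(441π) ≈ 0.03609 m/min

r/h = 7/10, so r = (7/10)h
V = (1/3)πr²h = (1/3)π((7/10)h)²h = (49/300)πh³
dV/dh = (49/100)πh²
dh/dt = (dV/dt)/(dV/dh) = -2/((49/100)π·6²) = -50/(441π) m/min
The level is dropping at 50/(441π) ≈ 0.03609 m/min.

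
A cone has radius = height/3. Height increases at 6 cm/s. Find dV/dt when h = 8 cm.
128π/3 cm³/s

V = (1/3)π(h/3)²h = πh³/27
dV/dt = πh²/9 · 6
At h = 8: dV/dt = 128π/3 cm³/s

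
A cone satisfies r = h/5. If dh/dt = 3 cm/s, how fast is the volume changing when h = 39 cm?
4563π/25 cm³/s

V = (1/3)π(h/5)²h = πh³/75
dV/dt = πh²/25 · 3
At h = 39: dV/dt = 4563π/25 cm³/s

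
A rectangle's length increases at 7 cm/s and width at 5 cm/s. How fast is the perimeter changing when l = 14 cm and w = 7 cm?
24 cm/s

P = 2(l + w)
dP/dt = 2(dl/dt + dw/dt) = 2(7 + 5) = 24 cm/s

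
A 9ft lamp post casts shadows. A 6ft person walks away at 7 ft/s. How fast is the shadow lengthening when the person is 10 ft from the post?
14 ft/s

By similar triangles: 9/(x+s) = 6/s
Solving: s = 6x/3
ds/dt = 6/3 · dx/dt = 2 · 7 = 14 ft/s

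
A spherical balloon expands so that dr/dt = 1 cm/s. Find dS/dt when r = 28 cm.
224π cm²/s

S = 4πr²
dS/dt = dS/dr · dr/dt = 8πr · 1
At r = 28: dS/dt = 224π cm²/s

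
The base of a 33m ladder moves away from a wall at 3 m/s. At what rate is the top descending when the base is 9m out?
9√7/28 ≈ 0.8504 m/s

x² + y² = 33²
2x·dx/dt + 2y·dy/dt = 0
dy/dt = -x/y · dx/dt = -9/(12√7) · 3 = -9√7/28 m/s
The top is descending at 9√7/28 ≈ 0.8504 m/s.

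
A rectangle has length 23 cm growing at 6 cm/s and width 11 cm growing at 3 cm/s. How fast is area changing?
135 cm²/s

A = lw
dA/dt = w·dl/dt + l·dw/dt = 11·6 + 23·3 = 135 cm²/s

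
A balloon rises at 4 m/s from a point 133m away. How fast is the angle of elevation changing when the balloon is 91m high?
0.020485 rad/s

tan(θ) = y/133
sec²(θ) · dθ/dt = (1/133) · dy/dt
dθ/dt = cos²(θ)/133 · 4 = 133/(133² + 91²) · 4
dθ/dt = 0.020485 rad/s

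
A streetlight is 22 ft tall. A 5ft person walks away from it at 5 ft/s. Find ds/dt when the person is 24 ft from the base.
25/17 ft/s

By similar triangles: 22/(x+s) = 5/s
Solving: s = 5x/17
ds/dt = 5/17 · dx/dt = 5/17 · 5 = 25/17 ft/s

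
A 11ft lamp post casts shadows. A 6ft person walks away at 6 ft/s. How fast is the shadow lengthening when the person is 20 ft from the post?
36/5 ft/s

By similar triangles: 11/(x+s) = 6/s
Solving: s = 6x/5
ds/dt = 6/5 · dx/dt = 6/5 · 6 = 36/5 ft/s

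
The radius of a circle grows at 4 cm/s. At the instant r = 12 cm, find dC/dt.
8π cm/s

C = 2πr
dC/dt = 2π · dr/dt = 2π · 4 = 8π cm/s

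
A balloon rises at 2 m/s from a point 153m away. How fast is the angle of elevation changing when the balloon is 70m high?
0.010809 rad/s

tan(θ) = y/153
sec²(θ) · dθ/dt = (1/153) · dy/dt
dθ/dt = cos²(θ)/153 · 2 = 153/(153² + 70²) · 2
dθ/dt = 0.010809 rad/s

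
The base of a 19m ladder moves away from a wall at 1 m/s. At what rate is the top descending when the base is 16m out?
16√105/105 ≈ 1.561 m/s

x² + y² = 19²
2x·dx/dt + 2y·dy/dt = 0
dy/dt = -x/y · dx/dt = -16/√105 · 1 = -16√105/105 m/s
The top is descending at 16√105/105 ≈ 1.561 m/s.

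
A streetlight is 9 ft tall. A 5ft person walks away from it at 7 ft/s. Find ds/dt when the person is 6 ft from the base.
35/4 ft/s

By similar triangles: 9/(x+s) = 5/s
Solving: s = 5x/4
ds/dt = 5/4 · dx/dt = 5/4 · 7 = 35/4 ft/s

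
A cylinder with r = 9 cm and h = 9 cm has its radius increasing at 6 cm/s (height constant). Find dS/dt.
324π cm²/s

S = 2πrh + 2πr² (lateral + bases)
dS/dt = (2πh + 4πr)·dr/dt = (2π·9 + 4π·9)·6
= 324π cm²/s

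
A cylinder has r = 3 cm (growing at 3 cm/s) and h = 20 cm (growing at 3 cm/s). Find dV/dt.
387π cm³/s

V = πr²h
dV/dt = 2πrh·dr/dt + πr²·dh/dt
= 2π(3)(20)(3) + π(3)²(3)
= 387π cm³/s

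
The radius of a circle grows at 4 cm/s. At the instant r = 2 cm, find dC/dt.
8π cm/s

C = 2πr
dC/dt = 2π · dr/dt = 2π · 4 = 8π cm/s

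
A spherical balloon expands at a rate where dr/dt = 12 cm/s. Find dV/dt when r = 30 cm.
43200π cm³/s

V = (4/3)πr³
dV/dt = dV/dr · dr/dt = 4πr² · 12
At r = 30: dV/dt = 43200π cm³/s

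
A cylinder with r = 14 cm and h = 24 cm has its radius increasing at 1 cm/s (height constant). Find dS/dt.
104π cm²/s

S = 2πrh + 2πr² (lateral + bases)
dS/dt = (2πh + 4πr)·dr/dt = (2π·24 + 4π·14)·1
= 104π cm²/s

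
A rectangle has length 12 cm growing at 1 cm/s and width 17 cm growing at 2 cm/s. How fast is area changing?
41 cm²/s

A = lw
dA/dt = w·dl/dt + l·dw/dt = 17·1 + 12·2 = 41 cm²/s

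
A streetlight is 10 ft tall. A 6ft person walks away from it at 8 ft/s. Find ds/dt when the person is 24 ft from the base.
12 ft/s

By similar triangles: 10/(x+s) = 6/s
Solving: s = 6x/4
ds/dt = 6/4 · dx/dt = 3/2 · 8 = 12 ft/s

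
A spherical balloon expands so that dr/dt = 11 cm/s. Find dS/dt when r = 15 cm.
1320π cm²/s

S = 4πr²
dS/dt = dS/dr · dr/dt = 8πr · 11
At r = 15: dS/dt = 1320π cm²/s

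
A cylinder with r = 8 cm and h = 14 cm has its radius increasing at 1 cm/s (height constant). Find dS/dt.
60π cm²/s

S = 2πrh + 2πr² (lateral + bases)
dS/dt = (2πh + 4πr)·dr/dt = (2π·14 + 4π·8)·1
= 60π cm²/s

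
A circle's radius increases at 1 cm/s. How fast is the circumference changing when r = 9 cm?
2π cm/s

C = 2πr
dC/dt = 2π · dr/dt = 2π · 1 = 2π cm/s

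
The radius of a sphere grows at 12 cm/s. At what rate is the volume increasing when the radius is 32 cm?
49152π cm³/s

V = (4/3)πr³
dV/dt = dV/dr · dr/dt = 4πr² · 12
At r = 32: dV/dt = 49152π cm³/s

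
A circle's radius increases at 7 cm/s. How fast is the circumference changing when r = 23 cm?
14π cm/s

C = 2πr
dC/dt = 2π · dr/dt = 2π · 7 = 14π cm/s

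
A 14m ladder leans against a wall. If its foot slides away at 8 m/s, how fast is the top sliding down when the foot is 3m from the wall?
24√187/187 ≈ 1.755 m/s

x² + y² = 14²
2x·dx/dt + 2y·dy/dt = 0
dy/dt = -x/y · dx/dt = -3/√187 · 8 = -24√187/187 m/s
The top is descending at 24√187/187 ≈ 1.755 m/s.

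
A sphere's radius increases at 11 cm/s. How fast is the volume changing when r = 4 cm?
704π cm³/s

V = (4/3)πr³
dV/dt = dV/dr · dr/dt = 4πr² · 11
At r = 4: dV/dt = 704π cm³/s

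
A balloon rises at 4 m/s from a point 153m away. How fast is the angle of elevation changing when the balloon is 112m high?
0.017022 rad/s

tan(θ) = y/153
sec²(θ) · dθ/dt = (1/153) · dy/dt
dθ/dt = cos²(θ)/153 · 4 = 153/(153² + 112²) · 4
dθ/dt = 0.017022 rad/s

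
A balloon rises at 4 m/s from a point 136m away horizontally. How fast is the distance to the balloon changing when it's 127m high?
508√1385/6925 ≈ 2.73 m/s

z² = 136² + y²
z = √(136² + 127²) = 5√1385
dz/dt = y/z · dy/dt = 127/(5√1385) · 4 = 508√1385/6925 ≈ 2.73 m/s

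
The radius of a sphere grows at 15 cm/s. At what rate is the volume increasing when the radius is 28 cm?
47040π cm³/s

V = (4/3)πr³
dV/dt = dV/dr · dr/dt = 4πr² · 15
At r = 28: dV/dt = 47040π cm³/s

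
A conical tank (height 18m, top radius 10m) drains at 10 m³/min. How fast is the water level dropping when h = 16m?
81/(640π) ≈ 0.04029 m/min

r/h = 10/18, so r = (5/9)h
V = (1/3)πr²h = (1/3)π((5/9)h)²h = (25/243)πh³
dV/dh = (25/81)πh²
dh/dt = (dV/dt)/(dV/dh) = -10/((25/81)π·16²) = -81/(640π) m/min
The level is dropping at 81/(640π) ≈ 0.04029 m/min.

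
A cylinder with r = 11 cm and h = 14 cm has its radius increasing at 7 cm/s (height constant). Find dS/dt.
504π cm²/s

S = 2πrh + 2πr² (lateral + bases)
dS/dt = (2πh + 4πr)·dr/dt = (2π·14 + 4π·11)·7
= 504π cm²/s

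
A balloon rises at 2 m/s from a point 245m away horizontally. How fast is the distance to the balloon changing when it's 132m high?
264√77449/77449 ≈ 0.9486 m/s

z² = 245² + y²
z = √(245² + 132²) = √77449
dz/dt = y/z · dy/dt = 132/√77449 · 2 = 264√77449/77449 ≈ 0.9486 m/s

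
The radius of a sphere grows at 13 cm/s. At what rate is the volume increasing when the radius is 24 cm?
29952π cm³/s

V = (4/3)πr³
dV/dt = dV/dr · dr/dt = 4πr² · 13
At r = 24: dV/dt = 29952π cm³/s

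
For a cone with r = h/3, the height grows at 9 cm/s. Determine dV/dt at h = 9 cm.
81π cm³/s

V = (1/3)π(h/3)²h = πh³/27
dV/dt = πh²/9 · 9
At h = 9: dV/dt = 81π cm³/s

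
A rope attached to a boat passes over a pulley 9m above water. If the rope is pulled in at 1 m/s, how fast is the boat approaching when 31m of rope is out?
31√55/220 ≈ 1.045 m/s

rope² = x² + 9²
x = √(31² - 9²) = 4√55
dx/dt = (rope/x) · d(rope)/dt = (31/(4√55)) · (-1) = -31√55/220 m/s
The boat approaches at 31√55/220 ≈ 1.045 m/s.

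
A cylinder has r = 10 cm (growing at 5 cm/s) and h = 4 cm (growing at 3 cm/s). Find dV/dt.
700π cm³/s

V = πr²h
dV/dt = 2πrh·dr/dt + πr²·dh/dt
= 2π(10)(4)(5) + π(10)²(3)
= 700π cm³/s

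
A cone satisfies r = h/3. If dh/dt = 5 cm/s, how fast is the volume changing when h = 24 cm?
320π cm³/s

V = (1/3)π(h/3)²h = πh³/27
dV/dt = πh²/9 · 5
At h = 24: dV/dt = 320π cm³/s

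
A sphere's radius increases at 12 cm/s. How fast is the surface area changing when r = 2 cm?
192π cm²/s

S = 4πr²
dS/dt = dS/dr · dr/dt = 8πr · 12
At r = 2: dS/dt = 192π cm²/s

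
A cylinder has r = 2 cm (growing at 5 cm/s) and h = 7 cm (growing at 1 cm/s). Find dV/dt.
144π cm³/s

V = πr²h
dV/dt = 2πrh·dr/dt + πr²·dh/dt
= 2π(2)(7)(5) + π(2)²(1)
= 144π cm³/s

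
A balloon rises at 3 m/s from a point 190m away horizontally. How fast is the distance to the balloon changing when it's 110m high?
33√482/482 ≈ 1.503 m/s

z² = 190² + y²
z = √(190² + 110²) = 10√482
dz/dt = y/z · dy/dt = 110/(10√482) · 3 = 33√482/482 ≈ 1.503 m/s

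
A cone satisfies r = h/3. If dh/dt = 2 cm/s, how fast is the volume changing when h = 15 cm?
50π cm³/s

V = (1/3)π(h/3)²h = πh³/27
dV/dt = πh²/9 · 2
At h = 15: dV/dt = 50π cm³/s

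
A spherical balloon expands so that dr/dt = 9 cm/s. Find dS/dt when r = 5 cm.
360π cm²/s

S = 4πr²
dS/dt = dS/dr · dr/dt = 8πr · 9
At r = 5: dS/dt = 360π cm²/s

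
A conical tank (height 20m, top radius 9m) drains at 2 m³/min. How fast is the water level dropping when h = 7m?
800/(3969π) ≈ 0.06416 m/min

r/h = 9/20, so r = (9/20)h
V = (1/3)πr²h = (1/3)π((9/20)h)²h = (27/400)πh³
dV/dh = (81/400)πh²
dh/dt = (dV/dt)/(dV/dh) = -2/((81/400)π·7²) = -800/(3969π) m/min
The level is dropping at 800/(3969π) ≈ 0.06416 m/min.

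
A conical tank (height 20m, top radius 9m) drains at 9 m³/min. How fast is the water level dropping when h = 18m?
100/(729π) ≈ 0.04366 m/min

r/h = 9/20, so r = (9/20)h
V = (1/3)πr²h = (1/3)π((9/20)h)²h = (27/400)πh³
dV/dh = (81/400)πh²
dh/dt = (dV/dt)/(dV/dh) = -9/((81/400)π·18²) = -100/(729π) m/min
The level is dropping at 100/(729π) ≈ 0.04366 m/min.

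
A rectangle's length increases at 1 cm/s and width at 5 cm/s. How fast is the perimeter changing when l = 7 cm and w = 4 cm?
12 cm/s

P = 2(l + w)
dP/dt = 2(dl/dt + dw/dt) = 2(1 + 5) = 12 cm/s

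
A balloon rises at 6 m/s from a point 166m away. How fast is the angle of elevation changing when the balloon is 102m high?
0.026238 rad/s

tan(θ) = y/166
sec²(θ) · dθ/dt = (1/166) · dy/dt
dθ/dt = cos²(θ)/166 · 6 = 166/(166² + 102²) · 6
dθ/dt = 0.026238 rad/s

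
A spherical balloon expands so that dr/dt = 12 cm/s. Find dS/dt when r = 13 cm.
1248π cm²/s

S = 4πr²
dS/dt = dS/dr · dr/dt = 8πr · 12
At r = 13: dS/dt = 1248π cm²/s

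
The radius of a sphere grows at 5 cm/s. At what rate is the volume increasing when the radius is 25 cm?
12500π cm³/s

V = (4/3)πr³
dV/dt = dV/dr · dr/dt = 4πr² · 5
At r = 25: dV/dt = 12500π cm³/s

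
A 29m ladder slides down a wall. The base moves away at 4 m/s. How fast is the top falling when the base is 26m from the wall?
104√165/165 ≈ 8.096 m/s

x² + y² = 29²
2x·dx/dt + 2y·dy/dt = 0
dy/dt = -x/y · dx/dt = -26/√165 · 4 = -104√165/165 m/s
The top is descending at 104√165/165 ≈ 8.096 m/s.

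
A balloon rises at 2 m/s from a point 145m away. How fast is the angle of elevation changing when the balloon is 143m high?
0.006992 rad/s

tan(θ) = y/145
sec²(θ) · dθ/dt = (1/145) · dy/dt
dθ/dt = cos²(θ)/145 · 2 = 145/(145² + 143²) · 2
dθ/dt = 0.006992 rad/s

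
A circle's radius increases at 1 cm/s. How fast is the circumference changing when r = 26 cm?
2π cm/s

C = 2πr
dC/dt = 2π · dr/dt = 2π · 1 = 2π cm/s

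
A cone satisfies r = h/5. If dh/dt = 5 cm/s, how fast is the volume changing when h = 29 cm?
841π/5 cm³/s

V = (1/3)π(h/5)²h = πh³/75
dV/dt = πh²/25 · 5
At h = 29: dV/dt = 841π/5 cm³/s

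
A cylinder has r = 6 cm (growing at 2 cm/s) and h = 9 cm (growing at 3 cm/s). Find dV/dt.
324π cm³/s

V = πr²h
dV/dt = 2πrh·dr/dt + πr²·dh/dt
= 2π(6)(9)(2) + π(6)²(3)
= 324π cm³/s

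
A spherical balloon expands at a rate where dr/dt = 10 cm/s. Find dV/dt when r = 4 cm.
640π cm³/s

V = (4/3)πr³
dV/dt = dV/dr · dr/dt = 4πr² · 10
At r = 4: dV/dt = 640π cm³/s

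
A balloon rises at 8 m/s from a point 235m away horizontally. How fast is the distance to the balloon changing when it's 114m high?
912√68221/68221 ≈ 3.492 m/s

z² = 235² + y²
z = √(235² + 114²) = √68221
dz/dt = y/z · dy/dt = 114/√68221 · 8 = 912√68221/68221 ≈ 3.492 m/s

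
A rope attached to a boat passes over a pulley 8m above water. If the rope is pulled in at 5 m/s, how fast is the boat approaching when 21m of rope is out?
105√377/377 ≈ 5.408 m/s

rope² = x² + 8²
x = √(21² - 8²) = √377
dx/dt = (rope/x) · d(rope)/dt = (21/√377) · (-5) = -105√377/377 m/s
The boat approaches at 105√377/377 ≈ 5.408 m/s.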